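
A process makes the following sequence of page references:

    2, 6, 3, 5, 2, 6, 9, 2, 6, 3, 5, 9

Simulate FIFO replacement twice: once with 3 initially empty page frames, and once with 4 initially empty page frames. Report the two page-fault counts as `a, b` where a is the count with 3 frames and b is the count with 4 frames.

3 frames: F F F F F F F . . F F . → 9 faults.
4 frames: F F F F . . F F F F F F → 10 faults.
10 > 9: adding a frame increased faults — Belady's anomaly.

9, 10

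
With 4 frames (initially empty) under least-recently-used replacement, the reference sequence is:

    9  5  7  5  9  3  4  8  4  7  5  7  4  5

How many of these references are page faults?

9 → miss, frames (9)
5 → miss, frames (9 5)
7 → miss, frames (9 5 7)
5 → hit
9 → hit
3 → miss, frames (7 5 9 3)
4 → miss, evict 7, frames (5 9 3 4)
8 → miss, evict 5, frames (9 3 4 8)
4 → hit
7 → miss, evict 9, frames (3 8 4 7)
5 → miss, evict 3, frames (8 4 7 5)
7 → hit
4 → hit
5 → hit
Page faults: 8.

8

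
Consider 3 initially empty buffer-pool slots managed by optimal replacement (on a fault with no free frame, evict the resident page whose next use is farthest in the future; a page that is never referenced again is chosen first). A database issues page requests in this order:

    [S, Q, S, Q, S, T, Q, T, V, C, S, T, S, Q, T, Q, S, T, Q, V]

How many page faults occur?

S → miss, frames [S]
Q → miss, frames [S, Q]
S → hit
Q → hit
S → hit
T → miss, frames [S, Q, T]
Q → hit
T → hit
V → miss, evict Q, frames [S, T, V]
C → miss, evict V, frames [S, T, C]
S → hit
T → hit
S → hit
Q → miss, evict C, frames [S, T, Q]
T → hit
Q → hit
S → hit
T → hit
Q → hit
V → miss, evict Q, frames [S, T, V]
Page faults: 7.

7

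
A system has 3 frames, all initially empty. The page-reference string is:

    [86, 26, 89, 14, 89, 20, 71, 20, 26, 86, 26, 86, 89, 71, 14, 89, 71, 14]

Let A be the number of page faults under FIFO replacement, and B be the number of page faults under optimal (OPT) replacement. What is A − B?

2

Under FIFO: F F F F . F F . F F . . F F F . . . → 11 faults.
Under OPT: F F F F . F F . . F . . F . F . . . → 9 faults.
A − B = 11 − 9 = 2.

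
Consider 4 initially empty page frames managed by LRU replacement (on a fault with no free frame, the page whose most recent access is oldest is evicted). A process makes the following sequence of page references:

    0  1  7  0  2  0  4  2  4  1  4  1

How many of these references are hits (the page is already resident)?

0: fault, frames {0}
1: fault, frames {0,1}
7: fault, frames {0,1,7}
0: hit
2: fault, frames {1,7,0,2}
0: hit
4: fault, evict 1, frames {7,2,0,4}
2: hit
4: hit
1: fault, evict 7, frames {0,2,4,1}
4: hit
1: hit
Hits: 6.

6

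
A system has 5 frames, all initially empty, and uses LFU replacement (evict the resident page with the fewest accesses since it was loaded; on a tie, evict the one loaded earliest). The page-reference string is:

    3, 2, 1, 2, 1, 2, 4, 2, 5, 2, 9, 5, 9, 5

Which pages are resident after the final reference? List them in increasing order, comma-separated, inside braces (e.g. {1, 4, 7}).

{1, 2, 4, 5, 9}

3 -> fault, frames [3]
2 -> fault, frames [3, 2]
1 -> fault, frames [3, 2, 1]
2 -> hit
1 -> hit
2 -> hit
4 -> fault, frames [3, 2, 1, 4]
2 -> hit
5 -> fault, frames [3, 2, 1, 4, 5]
2 -> hit
9 -> fault, evict 3, frames [2, 1, 4, 5, 9]
5 -> hit
9 -> hit
5 -> hit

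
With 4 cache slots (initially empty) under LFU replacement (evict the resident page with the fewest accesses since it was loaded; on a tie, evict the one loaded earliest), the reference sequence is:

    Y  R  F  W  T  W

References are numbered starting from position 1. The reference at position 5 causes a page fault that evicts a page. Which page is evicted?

Y

pos 1: Y → fault, frames {Y}
pos 2: R → fault, frames {Y,R}
pos 3: F → fault, frames {Y,R,F}
pos 4: W → fault, frames {Y,R,F,W}
pos 5: T → fault, evict Y, frames {R,F,W,T}
At position 5, page Y is evicted.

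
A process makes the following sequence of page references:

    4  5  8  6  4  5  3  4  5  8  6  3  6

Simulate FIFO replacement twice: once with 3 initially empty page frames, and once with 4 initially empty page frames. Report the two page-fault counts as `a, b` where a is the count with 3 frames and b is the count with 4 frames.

3 frames: F F F F F F F . . F F . . → 9 faults.
4 frames: F F F F . . F F F F F F . → 10 faults.
10 > 9: adding a frame increased faults — Belady's anomaly.

9, 10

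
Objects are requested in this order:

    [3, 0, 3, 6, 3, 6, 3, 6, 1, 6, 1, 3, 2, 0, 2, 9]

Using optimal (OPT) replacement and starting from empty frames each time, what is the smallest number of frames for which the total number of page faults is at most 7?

f=1: 16 faults
f=2: 8 faults
f=3: 7 faults
f=4: 6 faults
f=5: 6 faults
f=6: 6 faults
Smallest f with faults ≤ 7 is 3.

3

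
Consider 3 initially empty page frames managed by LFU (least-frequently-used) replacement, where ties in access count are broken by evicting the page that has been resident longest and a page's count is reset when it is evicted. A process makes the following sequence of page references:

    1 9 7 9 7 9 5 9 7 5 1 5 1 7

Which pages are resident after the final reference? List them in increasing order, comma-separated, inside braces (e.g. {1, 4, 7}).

1 -> miss, frames (1)
9 -> miss, frames (1 9)
7 -> miss, frames (1 9 7)
9 -> hit
7 -> hit
9 -> hit
5 -> miss, evict 1, frames (9 7 5)
9 -> hit
7 -> hit
5 -> hit
1 -> miss, evict 5, frames (9 7 1)
5 -> miss, evict 1, frames (9 7 5)
1 -> miss, evict 5, frames (9 7 1)
7 -> hit

{1, 7, 9}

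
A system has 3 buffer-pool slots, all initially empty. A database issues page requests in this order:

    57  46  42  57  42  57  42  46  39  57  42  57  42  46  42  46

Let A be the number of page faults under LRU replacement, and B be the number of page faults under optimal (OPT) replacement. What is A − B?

2

Under LRU: F F F . . . . . F F F . . F . . → 7 faults.
Under OPT: F F F . . . . . F . . . . F . . → 5 faults.
A − B = 7 − 5 = 2.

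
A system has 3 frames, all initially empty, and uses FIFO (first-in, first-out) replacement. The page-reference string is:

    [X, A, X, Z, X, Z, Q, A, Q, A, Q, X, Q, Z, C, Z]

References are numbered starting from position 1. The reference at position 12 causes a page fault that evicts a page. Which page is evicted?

A

pos 1: X: fault, frames {X}
pos 2: A: fault, frames {X,A}
pos 3: X: hit
pos 4: Z: fault, frames {X,A,Z}
pos 5: X: hit
pos 6: Z: hit
pos 7: Q: fault, evict X, frames {A,Z,Q}
pos 8: A: hit
pos 9: Q: hit
pos 10: A: hit
pos 11: Q: hit
pos 12: X: fault, evict A, frames {Z,Q,X}
At position 12, page A is evicted.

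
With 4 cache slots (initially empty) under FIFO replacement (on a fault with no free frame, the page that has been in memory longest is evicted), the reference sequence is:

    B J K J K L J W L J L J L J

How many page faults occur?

5

B → miss, frames [B]
J → miss, frames [B, J]
K → miss, frames [B, J, K]
J → hit
K → hit
L → miss, frames [B, J, K, L]
J → hit
W → miss, evict B, frames [J, K, L, W]
L → hit
J → hit
L → hit
J → hit
L → hit
J → hit
Page faults: 5.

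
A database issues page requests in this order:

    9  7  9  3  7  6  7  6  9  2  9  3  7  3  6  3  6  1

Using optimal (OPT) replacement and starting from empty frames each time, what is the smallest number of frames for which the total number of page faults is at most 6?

5

f=1: 18 faults
f=2: 10 faults
f=3: 8 faults
f=4: 7 faults
f=5: 6 faults
f=6: 6 faults
Smallest f with faults ≤ 6 is 5.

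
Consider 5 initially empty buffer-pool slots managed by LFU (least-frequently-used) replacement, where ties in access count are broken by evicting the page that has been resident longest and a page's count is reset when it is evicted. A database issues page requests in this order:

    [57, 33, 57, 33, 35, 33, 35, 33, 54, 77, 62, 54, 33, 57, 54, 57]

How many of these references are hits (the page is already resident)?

9

57 -> miss, frames [57]
33 -> miss, frames [57, 33]
57 -> hit
33 -> hit
35 -> miss, frames [57, 33, 35]
33 -> hit
35 -> hit
33 -> hit
54 -> miss, frames [57, 33, 35, 54]
77 -> miss, frames [57, 33, 35, 54, 77]
62 -> miss, evict 54, frames [57, 33, 35, 77, 62]
54 -> miss, evict 77, frames [57, 33, 35, 62, 54]
33 -> hit
57 -> hit
54 -> hit
57 -> hit
Hits: 9.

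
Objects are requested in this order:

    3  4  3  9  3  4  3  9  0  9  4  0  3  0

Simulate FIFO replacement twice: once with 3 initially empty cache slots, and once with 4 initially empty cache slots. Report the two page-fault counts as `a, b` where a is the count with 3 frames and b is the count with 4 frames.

5, 4

3 frames: F F . F . . . . F . . . F . → 5 faults.
4 frames: F F . F . . . . F . . . . . → 4 faults.
4 < 5: adding a frame reduced faults, as is typical.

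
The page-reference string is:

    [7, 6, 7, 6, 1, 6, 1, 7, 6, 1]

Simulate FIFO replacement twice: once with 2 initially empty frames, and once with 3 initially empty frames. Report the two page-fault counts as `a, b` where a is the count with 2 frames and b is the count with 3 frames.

2 frames: F F . . F . . F F F → 6 faults.
3 frames: F F . . F . . . . . → 3 faults.
3 < 6: adding a frame reduced faults, as is typical.

6, 3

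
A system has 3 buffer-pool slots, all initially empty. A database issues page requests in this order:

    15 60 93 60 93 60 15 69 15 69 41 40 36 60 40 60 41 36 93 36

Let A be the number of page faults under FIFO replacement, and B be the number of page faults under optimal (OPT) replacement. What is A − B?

3

Under FIFO: F F F . . . . F F . F F F F . . F . F F → 12 faults.
Under OPT: F F F . . . . F . . F F F . . . F . F . → 9 faults.
A − B = 12 − 9 = 3.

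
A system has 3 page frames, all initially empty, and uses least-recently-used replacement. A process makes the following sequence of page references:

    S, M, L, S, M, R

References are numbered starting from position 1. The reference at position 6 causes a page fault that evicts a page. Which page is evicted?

pos 1: S: miss, frames {S}
pos 2: M: miss, frames {S,M}
pos 3: L: miss, frames {S,M,L}
pos 4: S: hit
pos 5: M: hit
pos 6: R: miss, evict L, frames {S,M,R}
At position 6, page L is evicted.

L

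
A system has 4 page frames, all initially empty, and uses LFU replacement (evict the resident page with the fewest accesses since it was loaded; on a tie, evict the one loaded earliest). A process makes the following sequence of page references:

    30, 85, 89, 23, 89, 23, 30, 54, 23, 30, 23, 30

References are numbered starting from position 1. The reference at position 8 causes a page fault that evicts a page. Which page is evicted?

pos 1: 30: miss, frames {30}
pos 2: 85: miss, frames {30,85}
pos 3: 89: miss, frames {30,85,89}
pos 4: 23: miss, frames {30,85,89,23}
pos 5: 89: hit
pos 6: 23: hit
pos 7: 30: hit
pos 8: 54: miss, evict 85, frames {30,89,23,54}
At position 8, page 85 is evicted.

85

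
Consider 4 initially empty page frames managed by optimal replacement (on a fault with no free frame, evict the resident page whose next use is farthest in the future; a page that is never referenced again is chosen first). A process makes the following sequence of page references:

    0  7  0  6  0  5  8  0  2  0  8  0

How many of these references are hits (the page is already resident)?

0 → miss, frames (0)
7 → miss, frames (0 7)
0 → hit
6 → miss, frames (0 7 6)
0 → hit
5 → miss, frames (0 7 6 5)
8 → miss, evict 5, frames (0 7 6 8)
0 → hit
2 → miss, evict 6, frames (0 7 8 2)
0 → hit
8 → hit
0 → hit
Hits: 6.

6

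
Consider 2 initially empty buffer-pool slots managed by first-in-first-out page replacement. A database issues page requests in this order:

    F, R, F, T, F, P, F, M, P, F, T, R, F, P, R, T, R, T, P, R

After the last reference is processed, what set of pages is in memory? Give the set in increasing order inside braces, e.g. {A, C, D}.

{P, R}

F -> miss, frames (F)
R -> miss, frames (F R)
F -> hit
T -> miss, evict F, frames (R T)
F -> miss, evict R, frames (T F)
P -> miss, evict T, frames (F P)
F -> hit
M -> miss, evict F, frames (P M)
P -> hit
F -> miss, evict P, frames (M F)
T -> miss, evict M, frames (F T)
R -> miss, evict F, frames (T R)
F -> miss, evict T, frames (R F)
P -> miss, evict R, frames (F P)
R -> miss, evict F, frames (P R)
T -> miss, evict P, frames (R T)
R -> hit
T -> hit
P -> miss, evict R, frames (T P)
R -> miss, evict T, frames (P R)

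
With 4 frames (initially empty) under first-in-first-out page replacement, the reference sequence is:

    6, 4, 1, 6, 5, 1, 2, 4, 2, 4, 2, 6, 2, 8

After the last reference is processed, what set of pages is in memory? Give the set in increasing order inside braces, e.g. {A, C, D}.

{2, 5, 6, 8}

6 -> fault, frames [6]
4 -> fault, frames [6, 4]
1 -> fault, frames [6, 4, 1]
6 -> hit
5 -> fault, frames [6, 4, 1, 5]
1 -> hit
2 -> fault, evict 6, frames [4, 1, 5, 2]
4 -> hit
2 -> hit
4 -> hit
2 -> hit
6 -> fault, evict 4, frames [1, 5, 2, 6]
2 -> hit
8 -> fault, evict 1, frames [5, 2, 6, 8]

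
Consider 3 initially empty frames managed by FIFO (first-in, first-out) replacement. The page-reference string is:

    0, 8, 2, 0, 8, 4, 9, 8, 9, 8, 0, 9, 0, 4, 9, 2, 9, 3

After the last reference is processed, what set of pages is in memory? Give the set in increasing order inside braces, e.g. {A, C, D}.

{2, 3, 9}

0 -> miss, frames {0}
8 -> miss, frames {0,8}
2 -> miss, frames {0,8,2}
0 -> hit
8 -> hit
4 -> miss, evict 0, frames {8,2,4}
9 -> miss, evict 8, frames {2,4,9}
8 -> miss, evict 2, frames {4,9,8}
9 -> hit
8 -> hit
0 -> miss, evict 4, frames {9,8,0}
9 -> hit
0 -> hit
4 -> miss, evict 9, frames {8,0,4}
9 -> miss, evict 8, frames {0,4,9}
2 -> miss, evict 0, frames {4,9,2}
9 -> hit
3 -> miss, evict 4, frames {9,2,3}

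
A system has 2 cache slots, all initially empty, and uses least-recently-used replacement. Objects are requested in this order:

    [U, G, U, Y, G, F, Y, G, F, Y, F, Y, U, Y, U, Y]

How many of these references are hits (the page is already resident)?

U: fault, frames {U}
G: fault, frames {U,G}
U: hit
Y: fault, evict G, frames {U,Y}
G: fault, evict U, frames {Y,G}
F: fault, evict Y, frames {G,F}
Y: fault, evict G, frames {F,Y}
G: fault, evict F, frames {Y,G}
F: fault, evict Y, frames {G,F}
Y: fault, evict G, frames {F,Y}
F: hit
Y: hit
U: fault, evict F, frames {Y,U}
Y: hit
U: hit
Y: hit
Hits: 6.

6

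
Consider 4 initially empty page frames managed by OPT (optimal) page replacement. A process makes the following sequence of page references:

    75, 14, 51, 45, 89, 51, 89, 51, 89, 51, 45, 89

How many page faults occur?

5

75: fault, frames (75)
14: fault, frames (75 14)
51: fault, frames (75 14 51)
45: fault, frames (75 14 51 45)
89: fault, evict 14, frames (75 51 45 89)
51: hit
89: hit
51: hit
89: hit
51: hit
45: hit
89: hit
Page faults: 5.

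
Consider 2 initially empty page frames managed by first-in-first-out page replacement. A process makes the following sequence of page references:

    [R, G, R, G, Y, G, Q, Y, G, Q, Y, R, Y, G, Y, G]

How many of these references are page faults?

R: fault, frames (R)
G: fault, frames (R G)
R: hit
G: hit
Y: fault, evict R, frames (G Y)
G: hit
Q: fault, evict G, frames (Y Q)
Y: hit
G: fault, evict Y, frames (Q G)
Q: hit
Y: fault, evict Q, frames (G Y)
R: fault, evict G, frames (Y R)
Y: hit
G: fault, evict Y, frames (R G)
Y: fault, evict R, frames (G Y)
G: hit
Page faults: 9.

9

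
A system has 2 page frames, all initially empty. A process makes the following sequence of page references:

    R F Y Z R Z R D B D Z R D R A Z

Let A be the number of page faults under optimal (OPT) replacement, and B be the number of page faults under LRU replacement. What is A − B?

-2

Under OPT: F F F F . . . F F . F F . . F F → 10 faults.
Under LRU: F F F F F . . F F . F F F . F F → 12 faults.
A − B = 10 − 12 = -2.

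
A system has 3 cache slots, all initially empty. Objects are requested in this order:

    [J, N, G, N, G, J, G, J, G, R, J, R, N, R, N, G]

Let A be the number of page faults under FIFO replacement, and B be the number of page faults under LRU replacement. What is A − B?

Under FIFO: F F F . . . . . . F F . F . . F → 7 faults.
Under LRU: F F F . . . . . . F . . F . . F → 6 faults.
A − B = 7 − 6 = 1.

1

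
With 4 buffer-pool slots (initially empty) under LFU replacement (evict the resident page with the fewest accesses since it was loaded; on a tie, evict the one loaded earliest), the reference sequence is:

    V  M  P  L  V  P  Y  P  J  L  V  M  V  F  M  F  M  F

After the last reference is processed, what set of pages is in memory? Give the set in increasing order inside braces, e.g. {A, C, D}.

V -> miss, frames {V}
M -> miss, frames {V,M}
P -> miss, frames {V,M,P}
L -> miss, frames {V,M,P,L}
V -> hit
P -> hit
Y -> miss, evict M, frames {V,P,L,Y}
P -> hit
J -> miss, evict L, frames {V,P,Y,J}
L -> miss, evict Y, frames {V,P,J,L}
V -> hit
M -> miss, evict J, frames {V,P,L,M}
V -> hit
F -> miss, evict L, frames {V,P,M,F}
M -> hit
F -> hit
M -> hit
F -> hit

{F, M, P, V}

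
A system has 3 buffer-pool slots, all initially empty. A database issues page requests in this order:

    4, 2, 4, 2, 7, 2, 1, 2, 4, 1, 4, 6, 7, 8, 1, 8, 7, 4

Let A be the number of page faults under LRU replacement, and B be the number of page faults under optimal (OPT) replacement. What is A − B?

Under LRU: F F . . F . F . F . . F F F F . . F → 10 faults.
Under OPT: F F . . F . F . . . . F F F . . . F → 8 faults.
A − B = 10 − 8 = 2.

2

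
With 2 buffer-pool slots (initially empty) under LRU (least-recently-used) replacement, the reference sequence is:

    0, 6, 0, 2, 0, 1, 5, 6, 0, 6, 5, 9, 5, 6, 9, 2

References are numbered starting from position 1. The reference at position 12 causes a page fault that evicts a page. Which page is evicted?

6

pos 1: 0 → fault, frames (0)
pos 2: 6 → fault, frames (0 6)
pos 3: 0 → hit
pos 4: 2 → fault, evict 6, frames (0 2)
pos 5: 0 → hit
pos 6: 1 → fault, evict 2, frames (0 1)
pos 7: 5 → fault, evict 0, frames (1 5)
pos 8: 6 → fault, evict 1, frames (5 6)
pos 9: 0 → fault, evict 5, frames (6 0)
pos 10: 6 → hit
pos 11: 5 → fault, evict 0, frames (6 5)
pos 12: 9 → fault, evict 6, frames (5 9)
At position 12, page 6 is evicted.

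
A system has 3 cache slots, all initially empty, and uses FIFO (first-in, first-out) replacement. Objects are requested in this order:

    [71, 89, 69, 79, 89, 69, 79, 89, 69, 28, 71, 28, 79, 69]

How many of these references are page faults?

7

71: miss, frames [71]
89: miss, frames [71, 89]
69: miss, frames [71, 89, 69]
79: miss, evict 71, frames [89, 69, 79]
89: hit
69: hit
79: hit
89: hit
69: hit
28: miss, evict 89, frames [69, 79, 28]
71: miss, evict 69, frames [79, 28, 71]
28: hit
79: hit
69: miss, evict 79, frames [28, 71, 69]
Page faults: 7.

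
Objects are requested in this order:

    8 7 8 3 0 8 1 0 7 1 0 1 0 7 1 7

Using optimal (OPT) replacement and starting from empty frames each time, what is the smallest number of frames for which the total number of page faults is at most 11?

f=1: 16 faults
f=2: 8 faults
f=3: 5 faults
f=4: 5 faults
f=5: 5 faults
Smallest f with faults ≤ 11 is 2.

2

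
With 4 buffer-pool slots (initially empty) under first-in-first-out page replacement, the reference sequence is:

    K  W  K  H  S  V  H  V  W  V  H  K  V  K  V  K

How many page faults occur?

6

K -> miss, frames {K}
W -> miss, frames {K,W}
K -> hit
H -> miss, frames {K,W,H}
S -> miss, frames {K,W,H,S}
V -> miss, evict K, frames {W,H,S,V}
H -> hit
V -> hit
W -> hit
V -> hit
H -> hit
K -> miss, evict W, frames {H,S,V,K}
V -> hit
K -> hit
V -> hit
K -> hit
Page faults: 6.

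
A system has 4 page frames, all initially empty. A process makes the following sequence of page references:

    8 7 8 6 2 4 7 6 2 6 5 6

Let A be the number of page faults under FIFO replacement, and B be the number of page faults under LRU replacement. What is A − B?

Under FIFO: F F . F F F . . . . F . → 6 faults.
Under LRU: F F . F F F F . . . F . → 7 faults.
A − B = 6 − 7 = -1.

-1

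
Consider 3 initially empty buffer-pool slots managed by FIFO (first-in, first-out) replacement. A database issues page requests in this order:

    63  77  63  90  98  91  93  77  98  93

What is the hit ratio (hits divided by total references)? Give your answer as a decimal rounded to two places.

63 -> fault, frames [63]
77 -> fault, frames [63, 77]
63 -> hit
90 -> fault, frames [63, 77, 90]
98 -> fault, evict 63, frames [77, 90, 98]
91 -> fault, evict 77, frames [90, 98, 91]
93 -> fault, evict 90, frames [98, 91, 93]
77 -> fault, evict 98, frames [91, 93, 77]
98 -> fault, evict 91, frames [93, 77, 98]
93 -> hit
Hits: 2 of 10 references → 2/10 = 0.2000.

0.20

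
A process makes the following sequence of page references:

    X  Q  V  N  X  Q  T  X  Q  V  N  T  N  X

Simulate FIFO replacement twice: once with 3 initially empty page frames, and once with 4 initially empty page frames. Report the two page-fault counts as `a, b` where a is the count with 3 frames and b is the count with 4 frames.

10, 11

3 frames: F F F F F F F . . F F . . F → 10 faults.
4 frames: F F F F . . F F F F F F . F → 11 faults.
11 > 10: adding a frame increased faults — Belady's anomaly.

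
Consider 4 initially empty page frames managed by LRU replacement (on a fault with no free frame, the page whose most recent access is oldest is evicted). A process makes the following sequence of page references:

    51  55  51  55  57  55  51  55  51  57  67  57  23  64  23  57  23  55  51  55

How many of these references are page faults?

51 -> fault, frames (51)
55 -> fault, frames (51 55)
51 -> hit
55 -> hit
57 -> fault, frames (51 55 57)
55 -> hit
51 -> hit
55 -> hit
51 -> hit
57 -> hit
67 -> fault, frames (55 51 57 67)
57 -> hit
23 -> fault, evict 55, frames (51 67 57 23)
64 -> fault, evict 51, frames (67 57 23 64)
23 -> hit
57 -> hit
23 -> hit
55 -> fault, evict 67, frames (64 57 23 55)
51 -> fault, evict 64, frames (57 23 55 51)
55 -> hit
Page faults: 8.

8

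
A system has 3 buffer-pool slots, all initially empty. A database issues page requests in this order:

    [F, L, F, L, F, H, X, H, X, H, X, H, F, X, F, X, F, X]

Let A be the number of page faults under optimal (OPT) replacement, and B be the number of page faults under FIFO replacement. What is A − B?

-1

Under OPT: F F . . . F F . . . . . . . . . . . → 4 faults.
Under FIFO: F F . . . F F . . . . . F . . . . . → 5 faults.
A − B = 4 − 5 = -1.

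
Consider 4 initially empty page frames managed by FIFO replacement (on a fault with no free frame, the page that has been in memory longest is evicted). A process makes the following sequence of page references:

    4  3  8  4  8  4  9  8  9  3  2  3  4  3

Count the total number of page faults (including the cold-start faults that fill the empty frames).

4 → miss, frames (4)
3 → miss, frames (4 3)
8 → miss, frames (4 3 8)
4 → hit
8 → hit
4 → hit
9 → miss, frames (4 3 8 9)
8 → hit
9 → hit
3 → hit
2 → miss, evict 4, frames (3 8 9 2)
3 → hit
4 → miss, evict 3, frames (8 9 2 4)
3 → miss, evict 8, frames (9 2 4 3)
Page faults: 7.

7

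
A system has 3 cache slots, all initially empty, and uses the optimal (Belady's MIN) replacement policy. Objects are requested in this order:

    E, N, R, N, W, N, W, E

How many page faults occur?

4

E → miss, frames (E)
N → miss, frames (E N)
R → miss, frames (E N R)
N → hit
W → miss, evict R, frames (E N W)
N → hit
W → hit
E → hit
Page faults: 4.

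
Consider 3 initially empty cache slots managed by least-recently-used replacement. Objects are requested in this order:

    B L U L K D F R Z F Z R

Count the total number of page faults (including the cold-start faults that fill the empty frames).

B -> fault, frames {B}
L -> fault, frames {B,L}
U -> fault, frames {B,L,U}
L -> hit
K -> fault, evict B, frames {U,L,K}
D -> fault, evict U, frames {L,K,D}
F -> fault, evict L, frames {K,D,F}
R -> fault, evict K, frames {D,F,R}
Z -> fault, evict D, frames {F,R,Z}
F -> hit
Z -> hit
R -> hit
Page faults: 8.

8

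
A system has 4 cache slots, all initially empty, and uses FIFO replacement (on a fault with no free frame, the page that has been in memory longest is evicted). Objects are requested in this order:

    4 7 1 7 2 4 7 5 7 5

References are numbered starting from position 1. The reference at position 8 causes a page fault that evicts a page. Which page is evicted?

4

pos 1: 4 -> fault, frames [4]
pos 2: 7 -> fault, frames [4, 7]
pos 3: 1 -> fault, frames [4, 7, 1]
pos 4: 7 -> hit
pos 5: 2 -> fault, frames [4, 7, 1, 2]
pos 6: 4 -> hit
pos 7: 7 -> hit
pos 8: 5 -> fault, evict 4, frames [7, 1, 2, 5]
At position 8, page 4 is evicted.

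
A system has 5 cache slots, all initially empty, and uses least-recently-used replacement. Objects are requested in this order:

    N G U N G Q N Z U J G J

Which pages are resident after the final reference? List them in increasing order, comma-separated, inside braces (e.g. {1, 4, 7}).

{G, J, N, U, Z}

N → fault, frames {N}
G → fault, frames {N,G}
U → fault, frames {N,G,U}
N → hit
G → hit
Q → fault, frames {U,N,G,Q}
N → hit
Z → fault, frames {U,G,Q,N,Z}
U → hit
J → fault, evict G, frames {Q,N,Z,U,J}
G → fault, evict Q, frames {N,Z,U,J,G}
J → hit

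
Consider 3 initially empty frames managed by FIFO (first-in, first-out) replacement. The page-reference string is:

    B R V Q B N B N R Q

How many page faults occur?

8

B → miss, frames [B]
R → miss, frames [B, R]
V → miss, frames [B, R, V]
Q → miss, evict B, frames [R, V, Q]
B → miss, evict R, frames [V, Q, B]
N → miss, evict V, frames [Q, B, N]
B → hit
N → hit
R → miss, evict Q, frames [B, N, R]
Q → miss, evict B, frames [N, R, Q]
Page faults: 8.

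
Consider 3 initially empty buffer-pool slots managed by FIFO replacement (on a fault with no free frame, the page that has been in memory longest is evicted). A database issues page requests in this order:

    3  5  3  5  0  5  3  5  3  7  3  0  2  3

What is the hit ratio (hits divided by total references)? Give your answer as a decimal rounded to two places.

3 -> fault, frames {3}
5 -> fault, frames {3,5}
3 -> hit
5 -> hit
0 -> fault, frames {3,5,0}
5 -> hit
3 -> hit
5 -> hit
3 -> hit
7 -> fault, evict 3, frames {5,0,7}
3 -> fault, evict 5, frames {0,7,3}
0 -> hit
2 -> fault, evict 0, frames {7,3,2}
3 -> hit
Hits: 8 of 14 references → 8/14 = 0.5714.

0.57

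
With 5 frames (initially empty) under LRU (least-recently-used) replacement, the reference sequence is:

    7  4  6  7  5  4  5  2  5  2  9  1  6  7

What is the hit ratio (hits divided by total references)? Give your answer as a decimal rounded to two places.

7 → fault, frames (7)
4 → fault, frames (7 4)
6 → fault, frames (7 4 6)
7 → hit
5 → fault, frames (4 6 7 5)
4 → hit
5 → hit
2 → fault, frames (6 7 4 5 2)
5 → hit
2 → hit
9 → fault, evict 6, frames (7 4 5 2 9)
1 → fault, evict 7, frames (4 5 2 9 1)
6 → fault, evict 4, frames (5 2 9 1 6)
7 → fault, evict 5, frames (2 9 1 6 7)
Hits: 5 of 14 references → 5/14 = 0.3571.

0.36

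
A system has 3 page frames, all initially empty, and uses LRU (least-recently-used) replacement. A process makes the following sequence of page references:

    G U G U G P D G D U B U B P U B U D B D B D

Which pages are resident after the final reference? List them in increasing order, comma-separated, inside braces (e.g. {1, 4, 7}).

G -> fault, frames (G)
U -> fault, frames (G U)
G -> hit
U -> hit
G -> hit
P -> fault, frames (U G P)
D -> fault, evict U, frames (G P D)
G -> hit
D -> hit
U -> fault, evict P, frames (G D U)
B -> fault, evict G, frames (D U B)
U -> hit
B -> hit
P -> fault, evict D, frames (U B P)
U -> hit
B -> hit
U -> hit
D -> fault, evict P, frames (B U D)
B -> hit
D -> hit
B -> hit
D -> hit

{B, D, U}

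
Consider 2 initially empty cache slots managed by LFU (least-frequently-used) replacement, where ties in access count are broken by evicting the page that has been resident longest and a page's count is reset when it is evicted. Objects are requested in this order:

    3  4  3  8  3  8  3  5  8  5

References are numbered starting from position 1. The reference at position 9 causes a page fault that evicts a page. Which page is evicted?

pos 1: 3: fault, frames [3]
pos 2: 4: fault, frames [3, 4]
pos 3: 3: hit
pos 4: 8: fault, evict 4, frames [3, 8]
pos 5: 3: hit
pos 6: 8: hit
pos 7: 3: hit
pos 8: 5: fault, evict 8, frames [3, 5]
pos 9: 8: fault, evict 5, frames [3, 8]
At position 9, page 5 is evicted.

5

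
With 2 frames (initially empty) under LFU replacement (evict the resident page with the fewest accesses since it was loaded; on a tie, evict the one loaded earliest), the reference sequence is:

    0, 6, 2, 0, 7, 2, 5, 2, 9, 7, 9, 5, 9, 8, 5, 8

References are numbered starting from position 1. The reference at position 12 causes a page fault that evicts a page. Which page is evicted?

9

pos 1: 0: fault, frames {0}
pos 2: 6: fault, frames {0,6}
pos 3: 2: fault, evict 0, frames {6,2}
pos 4: 0: fault, evict 6, frames {2,0}
pos 5: 7: fault, evict 2, frames {0,7}
pos 6: 2: fault, evict 0, frames {7,2}
pos 7: 5: fault, evict 7, frames {2,5}
pos 8: 2: hit
pos 9: 9: fault, evict 5, frames {2,9}
pos 10: 7: fault, evict 9, frames {2,7}
pos 11: 9: fault, evict 7, frames {2,9}
pos 12: 5: fault, evict 9, frames {2,5}
At position 12, page 9 is evicted.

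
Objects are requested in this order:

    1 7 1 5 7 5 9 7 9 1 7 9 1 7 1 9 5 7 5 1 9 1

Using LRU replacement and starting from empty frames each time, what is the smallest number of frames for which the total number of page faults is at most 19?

f=1: 22 faults
f=2: 16 faults
f=3: 9 faults
f=4: 4 faults
Smallest f with faults ≤ 19 is 2.

2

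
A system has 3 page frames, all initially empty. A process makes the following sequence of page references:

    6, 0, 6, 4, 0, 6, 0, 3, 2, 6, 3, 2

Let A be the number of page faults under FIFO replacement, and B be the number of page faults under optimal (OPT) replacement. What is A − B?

Under FIFO: F F . F . . . F F F . . → 6 faults.
Under OPT: F F . F . . . F F . . . → 5 faults.
A − B = 6 − 5 = 1.

1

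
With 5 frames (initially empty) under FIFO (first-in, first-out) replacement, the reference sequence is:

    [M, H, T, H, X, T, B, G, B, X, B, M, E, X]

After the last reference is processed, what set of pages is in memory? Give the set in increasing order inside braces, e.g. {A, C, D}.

M -> miss, frames (M)
H -> miss, frames (M H)
T -> miss, frames (M H T)
H -> hit
X -> miss, frames (M H T X)
T -> hit
B -> miss, frames (M H T X B)
G -> miss, evict M, frames (H T X B G)
B -> hit
X -> hit
B -> hit
M -> miss, evict H, frames (T X B G M)
E -> miss, evict T, frames (X B G M E)
X -> hit

{B, E, G, M, X}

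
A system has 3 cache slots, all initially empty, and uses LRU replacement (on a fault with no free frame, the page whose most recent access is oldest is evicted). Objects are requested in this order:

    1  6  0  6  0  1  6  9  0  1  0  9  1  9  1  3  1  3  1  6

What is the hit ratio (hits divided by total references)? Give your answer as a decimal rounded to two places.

0.60

1: miss, frames {1}
6: miss, frames {1,6}
0: miss, frames {1,6,0}
6: hit
0: hit
1: hit
6: hit
9: miss, evict 0, frames {1,6,9}
0: miss, evict 1, frames {6,9,0}
1: miss, evict 6, frames {9,0,1}
0: hit
9: hit
1: hit
9: hit
1: hit
3: miss, evict 0, frames {9,1,3}
1: hit
3: hit
1: hit
6: miss, evict 9, frames {3,1,6}
Hits: 12 of 20 references → 12/20 = 0.6000.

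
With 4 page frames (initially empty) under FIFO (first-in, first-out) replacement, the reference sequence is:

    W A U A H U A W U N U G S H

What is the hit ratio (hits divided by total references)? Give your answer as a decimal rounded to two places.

0.50

W → fault, frames [W]
A → fault, frames [W, A]
U → fault, frames [W, A, U]
A → hit
H → fault, frames [W, A, U, H]
U → hit
A → hit
W → hit
U → hit
N → fault, evict W, frames [A, U, H, N]
U → hit
G → fault, evict A, frames [U, H, N, G]
S → fault, evict U, frames [H, N, G, S]
H → hit
Hits: 7 of 14 references → 7/14 = 0.5000.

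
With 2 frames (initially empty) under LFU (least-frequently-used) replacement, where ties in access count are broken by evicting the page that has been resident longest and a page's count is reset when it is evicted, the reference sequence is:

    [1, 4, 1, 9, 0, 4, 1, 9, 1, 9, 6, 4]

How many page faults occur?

1 -> miss, frames [1]
4 -> miss, frames [1, 4]
1 -> hit
9 -> miss, evict 4, frames [1, 9]
0 -> miss, evict 9, frames [1, 0]
4 -> miss, evict 0, frames [1, 4]
1 -> hit
9 -> miss, evict 4, frames [1, 9]
1 -> hit
9 -> hit
6 -> miss, evict 9, frames [1, 6]
4 -> miss, evict 6, frames [1, 4]
Page faults: 8.

8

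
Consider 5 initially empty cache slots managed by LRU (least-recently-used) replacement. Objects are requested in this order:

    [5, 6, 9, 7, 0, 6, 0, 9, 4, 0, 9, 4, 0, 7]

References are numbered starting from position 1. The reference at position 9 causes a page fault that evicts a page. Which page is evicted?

pos 1: 5 → fault, frames [5]
pos 2: 6 → fault, frames [5, 6]
pos 3: 9 → fault, frames [5, 6, 9]
pos 4: 7 → fault, frames [5, 6, 9, 7]
pos 5: 0 → fault, frames [5, 6, 9, 7, 0]
pos 6: 6 → hit
pos 7: 0 → hit
pos 8: 9 → hit
pos 9: 4 → fault, evict 5, frames [7, 6, 0, 9, 4]
At position 9, page 5 is evicted.

5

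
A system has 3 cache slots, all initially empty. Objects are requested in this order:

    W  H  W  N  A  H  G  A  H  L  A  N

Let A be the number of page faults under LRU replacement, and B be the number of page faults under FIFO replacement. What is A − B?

-1

Under LRU: F F . F F F F . . F . F → 8 faults.
Under FIFO: F F . F F . F . F F F F → 9 faults.
A − B = 8 − 9 = -1.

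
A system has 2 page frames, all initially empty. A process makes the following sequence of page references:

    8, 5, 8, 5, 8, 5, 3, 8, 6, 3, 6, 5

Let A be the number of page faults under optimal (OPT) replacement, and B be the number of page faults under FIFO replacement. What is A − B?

-2

Under OPT: F F . . . . F . F . . F → 5 faults.
Under FIFO: F F . . . . F F F F . F → 7 faults.
A − B = 5 − 7 = -2.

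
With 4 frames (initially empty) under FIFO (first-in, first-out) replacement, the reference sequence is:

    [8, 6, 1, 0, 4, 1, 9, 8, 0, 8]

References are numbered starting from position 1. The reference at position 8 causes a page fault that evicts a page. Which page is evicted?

pos 1: 8: fault, frames {8}
pos 2: 6: fault, frames {8,6}
pos 3: 1: fault, frames {8,6,1}
pos 4: 0: fault, frames {8,6,1,0}
pos 5: 4: fault, evict 8, frames {6,1,0,4}
pos 6: 1: hit
pos 7: 9: fault, evict 6, frames {1,0,4,9}
pos 8: 8: fault, evict 1, frames {0,4,9,8}
At position 8, page 1 is evicted.

1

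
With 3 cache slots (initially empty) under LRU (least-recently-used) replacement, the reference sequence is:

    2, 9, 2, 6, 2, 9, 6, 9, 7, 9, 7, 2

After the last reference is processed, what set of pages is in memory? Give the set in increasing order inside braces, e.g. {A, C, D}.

{2, 7, 9}

2 → fault, frames [2]
9 → fault, frames [2, 9]
2 → hit
6 → fault, frames [9, 2, 6]
2 → hit
9 → hit
6 → hit
9 → hit
7 → fault, evict 2, frames [6, 9, 7]
9 → hit
7 → hit
2 → fault, evict 6, frames [9, 7, 2]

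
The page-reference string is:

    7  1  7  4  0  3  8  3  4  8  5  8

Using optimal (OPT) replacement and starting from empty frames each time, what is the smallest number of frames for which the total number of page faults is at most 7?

f=1: 12 faults
f=2: 8 faults
f=3: 7 faults
f=4: 7 faults
f=5: 7 faults
f=6: 7 faults
f=7: 7 faults
Smallest f with faults ≤ 7 is 3.

3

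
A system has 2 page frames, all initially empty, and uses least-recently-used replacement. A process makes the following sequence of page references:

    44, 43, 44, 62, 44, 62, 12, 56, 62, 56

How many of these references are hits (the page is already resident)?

4

44 → miss, frames {44}
43 → miss, frames {44,43}
44 → hit
62 → miss, evict 43, frames {44,62}
44 → hit
62 → hit
12 → miss, evict 44, frames {62,12}
56 → miss, evict 62, frames {12,56}
62 → miss, evict 12, frames {56,62}
56 → hit
Hits: 4.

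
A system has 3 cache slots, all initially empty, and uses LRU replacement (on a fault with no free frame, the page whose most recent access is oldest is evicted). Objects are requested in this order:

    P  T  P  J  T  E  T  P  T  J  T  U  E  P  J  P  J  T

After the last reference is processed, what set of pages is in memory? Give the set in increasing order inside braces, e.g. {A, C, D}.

{J, P, T}

P → miss, frames (P)
T → miss, frames (P T)
P → hit
J → miss, frames (T P J)
T → hit
E → miss, evict P, frames (J T E)
T → hit
P → miss, evict J, frames (E T P)
T → hit
J → miss, evict E, frames (P T J)
T → hit
U → miss, evict P, frames (J T U)
E → miss, evict J, frames (T U E)
P → miss, evict T, frames (U E P)
J → miss, evict U, frames (E P J)
P → hit
J → hit
T → miss, evict E, frames (P J T)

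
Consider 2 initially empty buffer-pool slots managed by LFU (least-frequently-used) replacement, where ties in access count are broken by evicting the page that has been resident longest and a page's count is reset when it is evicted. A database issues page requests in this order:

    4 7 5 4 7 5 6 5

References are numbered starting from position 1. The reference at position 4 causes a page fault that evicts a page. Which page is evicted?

pos 1: 4 → miss, frames (4)
pos 2: 7 → miss, frames (4 7)
pos 3: 5 → miss, evict 4, frames (7 5)
pos 4: 4 → miss, evict 7, frames (5 4)
At position 4, page 7 is evicted.

7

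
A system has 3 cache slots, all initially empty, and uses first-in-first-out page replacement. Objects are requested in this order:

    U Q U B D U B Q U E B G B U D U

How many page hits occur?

U -> fault, frames {U}
Q -> fault, frames {U,Q}
U -> hit
B -> fault, frames {U,Q,B}
D -> fault, evict U, frames {Q,B,D}
U -> fault, evict Q, frames {B,D,U}
B -> hit
Q -> fault, evict B, frames {D,U,Q}
U -> hit
E -> fault, evict D, frames {U,Q,E}
B -> fault, evict U, frames {Q,E,B}
G -> fault, evict Q, frames {E,B,G}
B -> hit
U -> fault, evict E, frames {B,G,U}
D -> fault, evict B, frames {G,U,D}
U -> hit
Hits: 5.

5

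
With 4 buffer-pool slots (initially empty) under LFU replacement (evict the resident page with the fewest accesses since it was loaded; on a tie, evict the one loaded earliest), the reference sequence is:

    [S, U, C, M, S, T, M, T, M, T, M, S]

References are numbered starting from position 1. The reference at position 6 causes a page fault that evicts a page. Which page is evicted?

U

pos 1: S: miss, frames {S}
pos 2: U: miss, frames {S,U}
pos 3: C: miss, frames {S,U,C}
pos 4: M: miss, frames {S,U,C,M}
pos 5: S: hit
pos 6: T: miss, evict U, frames {S,C,M,T}
At position 6, page U is evicted.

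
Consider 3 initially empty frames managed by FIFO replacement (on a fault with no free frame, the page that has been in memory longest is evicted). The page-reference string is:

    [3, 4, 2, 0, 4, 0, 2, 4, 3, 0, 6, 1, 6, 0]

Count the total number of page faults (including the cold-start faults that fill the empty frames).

3: fault, frames [3]
4: fault, frames [3, 4]
2: fault, frames [3, 4, 2]
0: fault, evict 3, frames [4, 2, 0]
4: hit
0: hit
2: hit
4: hit
3: fault, evict 4, frames [2, 0, 3]
0: hit
6: fault, evict 2, frames [0, 3, 6]
1: fault, evict 0, frames [3, 6, 1]
6: hit
0: fault, evict 3, frames [6, 1, 0]
Page faults: 8.

8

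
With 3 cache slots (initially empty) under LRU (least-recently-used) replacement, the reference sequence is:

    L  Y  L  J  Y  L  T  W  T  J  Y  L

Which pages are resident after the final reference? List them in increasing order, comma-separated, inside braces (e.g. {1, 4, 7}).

{J, L, Y}

L → fault, frames (L)
Y → fault, frames (L Y)
L → hit
J → fault, frames (Y L J)
Y → hit
L → hit
T → fault, evict J, frames (Y L T)
W → fault, evict Y, frames (L T W)
T → hit
J → fault, evict L, frames (W T J)
Y → fault, evict W, frames (T J Y)
L → fault, evict T, frames (J Y L)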